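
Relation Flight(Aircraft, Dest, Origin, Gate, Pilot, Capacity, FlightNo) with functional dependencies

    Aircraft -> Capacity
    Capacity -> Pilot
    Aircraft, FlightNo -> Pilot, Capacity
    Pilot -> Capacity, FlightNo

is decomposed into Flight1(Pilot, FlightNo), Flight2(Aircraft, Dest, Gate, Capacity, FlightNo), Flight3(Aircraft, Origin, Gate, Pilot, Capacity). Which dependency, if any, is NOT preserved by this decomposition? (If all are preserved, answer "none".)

none

Aircraft → Capacity lies within Flight2.
Capacity → Pilot lies within Flight3.
Aircraft, FlightNo → Pilot, Capacity: restricted closure across fragments reaches Pilot, Capacity.
Pilot → Capacity, FlightNo: restricted closure across fragments reaches Capacity, FlightNo.
Every dependency is enforceable on the fragments, so the decomposition is dependency-preserving.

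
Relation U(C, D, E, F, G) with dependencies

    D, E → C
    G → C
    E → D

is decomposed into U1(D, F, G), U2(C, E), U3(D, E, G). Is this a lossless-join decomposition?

No

Chase test. Columns are C, D, E, F, G; row i has aⱼ where attribute j ∈ Ui, else bᵢⱼ.
Initial tableau (one row per fragment):
  row 1: b11 a2 b13 a4 a5
  row 2: a1 b22 a3 b24 b25
  row 3: b31 a2 a3 b34 a5
Rows 1 and 3 agree on G; apply G→C and equate their C entries.
Rows 2 and 3 agree on E; apply E→D and equate their D entries.
Rows 2 and 3 agree on D, E; apply D, E→C and equate their C entries.
No row becomes fully distinguished — the join is lossy.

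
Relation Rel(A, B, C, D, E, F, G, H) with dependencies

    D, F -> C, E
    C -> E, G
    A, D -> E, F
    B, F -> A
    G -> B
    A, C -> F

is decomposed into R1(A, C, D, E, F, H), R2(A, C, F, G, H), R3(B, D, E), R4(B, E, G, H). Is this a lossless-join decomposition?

Yes

Chase test. Columns are A, B, C, D, E, F, G, H; row i has aⱼ where attribute j ∈ Ri, else bᵢⱼ.
Initial tableau (one row per fragment):
  row 1: a1 b12 a3 a4 a5 a6 b17 a8
  row 2: a1 b22 a3 b24 b25 a6 a7 a8
  row 3: b31 a2 b33 a4 a5 b36 b37 b38
  row 4: b41 a2 b43 b44 a5 b46 a7 a8
Rows 1 and 2 agree on C; apply C→E, G and equate their E, G entries.
Rows 1 and 2 agree on G; apply G→B and equate their B entries.
Rows 1 and 4 agree on G; apply G→B and equate their B entries.
Row 1 is now all distinguished symbols — the join is lossless.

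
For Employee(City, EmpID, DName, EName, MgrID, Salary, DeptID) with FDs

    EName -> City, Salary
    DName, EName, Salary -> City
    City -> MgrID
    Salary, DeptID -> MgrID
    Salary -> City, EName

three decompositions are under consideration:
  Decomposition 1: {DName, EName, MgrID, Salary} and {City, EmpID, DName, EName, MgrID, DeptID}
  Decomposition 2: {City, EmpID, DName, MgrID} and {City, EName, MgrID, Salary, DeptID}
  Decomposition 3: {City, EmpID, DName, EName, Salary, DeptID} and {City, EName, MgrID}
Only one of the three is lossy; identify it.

Decomposition 2

Decomposition 1: common = {DName, EName, MgrID}, closure = {City, DName, EName, MgrID, Salary} → lossless.
Decomposition 2: common = {City, MgrID}, closure = {City, MgrID} → lossy.
Decomposition 3: common = {City, EName}, closure = {City, EName, MgrID, Salary} → lossless.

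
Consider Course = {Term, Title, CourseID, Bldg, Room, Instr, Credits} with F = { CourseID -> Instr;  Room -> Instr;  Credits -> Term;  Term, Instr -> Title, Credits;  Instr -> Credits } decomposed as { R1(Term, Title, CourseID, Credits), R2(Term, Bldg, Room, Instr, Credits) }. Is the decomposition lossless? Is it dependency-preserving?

lossy and not dependency-preserving

Lossless test: (Term, Credits)⁺ = {Term, Credits}, which is a superkey of neither fragment — lossy.
Dependency preservation: the restricted closure of {CourseID} across the fragments never reaches {Instr}, so CourseID → Instr cannot be enforced without a join — not preserved.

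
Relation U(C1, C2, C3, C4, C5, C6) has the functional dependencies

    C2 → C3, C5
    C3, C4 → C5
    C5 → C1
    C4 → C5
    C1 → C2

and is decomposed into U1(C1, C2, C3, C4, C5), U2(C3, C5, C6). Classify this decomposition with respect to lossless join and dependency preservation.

lossy but dependency-preserving

Lossless test: (C3, C5)⁺ = {C1, C2, C3, C5}, which is a superkey of neither fragment — lossy.
Dependency preservation: every FD's attributes lie within a single fragment, so each can be enforced locally — preserved.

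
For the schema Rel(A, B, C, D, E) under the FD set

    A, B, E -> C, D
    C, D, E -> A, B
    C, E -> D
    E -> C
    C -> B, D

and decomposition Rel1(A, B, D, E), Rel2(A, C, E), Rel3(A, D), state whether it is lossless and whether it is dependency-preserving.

lossless but not dependency-preserving

Lossless test (chase): Rows 1 and 2 agree on E; apply E→C and equate their C entries. Rows 1 and 2 agree on C; apply C→B, D and equate their B, D entries. Row 1 is now all distinguished symbols — the join is lossless.
Dependency preservation: the restricted closure of {C} across the fragments never reaches {B, D}, so C → B, D cannot be enforced without a join — not preserved.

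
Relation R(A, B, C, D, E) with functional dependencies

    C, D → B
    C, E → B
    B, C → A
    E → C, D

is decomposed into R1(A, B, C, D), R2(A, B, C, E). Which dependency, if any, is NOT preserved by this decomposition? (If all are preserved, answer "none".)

Check E → C, D: no single fragment contains all of {C, D, E}, and the restricted closure of {E} across the fragments never reaches {C, D}.
C, D → B is preserved.
C, E → B is preserved.
B, C → A is preserved.

E → C, D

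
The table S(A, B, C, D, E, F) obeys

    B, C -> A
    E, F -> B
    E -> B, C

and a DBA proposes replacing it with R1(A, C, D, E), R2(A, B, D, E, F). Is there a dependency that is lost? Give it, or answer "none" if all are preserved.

B, C -> A

Check B, C → A: no single fragment contains all of {A, B, C}, and the restricted closure of {B, C} across the fragments never reaches {A}.
E, F → B is preserved.
E → B, C is preserved.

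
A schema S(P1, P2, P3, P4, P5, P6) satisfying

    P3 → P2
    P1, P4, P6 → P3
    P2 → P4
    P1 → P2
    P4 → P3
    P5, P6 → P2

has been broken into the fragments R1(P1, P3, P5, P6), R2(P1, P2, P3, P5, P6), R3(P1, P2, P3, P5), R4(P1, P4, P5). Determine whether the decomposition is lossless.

Chase test. Columns are P1, P2, P3, P4, P5, P6; row i has aⱼ where attribute j ∈ Ri, else bᵢⱼ.
Initial tableau (one row per fragment):
  row 1: a1 b12 a3 b14 a5 a6
  row 2: a1 a2 a3 b24 a5 a6
  row 3: a1 a2 a3 b34 a5 b36
  row 4: a1 b42 b43 a4 a5 b46
Rows 1 and 2 agree on P3; apply P3→P2 and equate their P2 entries.
Rows 1 and 2 agree on P2; apply P2→P4 and equate their P4 entries.
Rows 1 and 3 agree on P2; apply P2→P4 and equate their P4 entries.
Rows 1 and 4 agree on P1; apply P1→P2 and equate their P2 entries.
Rows 1 and 4 agree on P2; apply P2→P4 and equate their P4 entries.
Rows 1 and 4 agree on P4; apply P4→P3 and equate their P3 entries.
Row 1 is now all distinguished symbols — the join is lossless.

Yes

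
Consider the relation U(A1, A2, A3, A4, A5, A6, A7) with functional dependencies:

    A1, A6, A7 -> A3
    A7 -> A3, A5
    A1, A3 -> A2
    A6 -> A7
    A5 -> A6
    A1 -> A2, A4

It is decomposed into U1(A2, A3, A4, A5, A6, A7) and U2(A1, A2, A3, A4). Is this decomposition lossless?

No

Common attributes: U1 ∩ U2 = {A2, A3, A4}.
No dependency enlarges {A2, A3, A4}, so (A2, A3, A4)⁺ = {A2, A3, A4}.
The closure contains neither all of U1 = {A2, A3, A4, A5, A6, A7} nor all of U2 = {A1, A2, A3, A4}, so the common attributes are not a superkey of either fragment. The join is lossy.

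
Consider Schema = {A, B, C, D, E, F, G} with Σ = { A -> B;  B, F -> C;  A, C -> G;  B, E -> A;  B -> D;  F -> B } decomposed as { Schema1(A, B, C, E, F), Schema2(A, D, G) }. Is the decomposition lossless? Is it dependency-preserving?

Lossless test: (A)⁺ = {A, B, D}, which is a superkey of neither fragment — lossy.
Dependency preservation: the restricted closure of {A, C} across the fragments never reaches {G}, so A, C → G cannot be enforced without a join — not preserved.

lossy and not dependency-preserving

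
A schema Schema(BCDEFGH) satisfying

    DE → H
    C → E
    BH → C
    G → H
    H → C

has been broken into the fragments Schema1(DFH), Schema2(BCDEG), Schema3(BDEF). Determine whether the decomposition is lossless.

No

Chase test. Columns are BCDEFGH; row i has aⱼ where attribute j ∈ Schemai, else bᵢⱼ.
Initial tableau (one row per fragment):
  row 1: b11 b12 a3 b14 a5 b16 a7
  row 2: a1 a2 a3 a4 b25 a6 b27
  row 3: a1 b32 a3 a4 a5 b36 b37
Rows 2 and 3 agree on DE; apply DE→H and equate their H entries.
Rows 2 and 3 agree on BH; apply BH→C and equate their C entries.
No row becomes fully distinguished — the join is lossy.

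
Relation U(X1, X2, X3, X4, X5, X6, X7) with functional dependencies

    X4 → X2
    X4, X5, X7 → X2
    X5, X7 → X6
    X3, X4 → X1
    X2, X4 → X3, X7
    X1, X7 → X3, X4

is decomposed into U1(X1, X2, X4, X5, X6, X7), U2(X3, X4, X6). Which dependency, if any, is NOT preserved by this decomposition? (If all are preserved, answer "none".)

none

X4 → X2 lies within U1.
X4, X5, X7 → X2 lies within U1.
X5, X7 → X6 lies within U1.
X3, X4 → X1: restricted closure across fragments reaches X1.
X2, X4 → X3, X7: restricted closure across fragments reaches X3, X7.
X1, X7 → X3, X4: restricted closure across fragments reaches X3, X4.
Every dependency is enforceable on the fragments, so the decomposition is dependency-preserving.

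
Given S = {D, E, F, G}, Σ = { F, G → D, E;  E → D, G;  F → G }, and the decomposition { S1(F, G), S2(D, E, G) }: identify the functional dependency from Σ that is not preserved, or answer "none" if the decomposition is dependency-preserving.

Check F, G → D, E: no single fragment contains all of {D, E, F, G}, and the restricted closure of {F, G} across the fragments never reaches {D, E}.
E → D, G is preserved.
F → G is preserved.

F, G → D, E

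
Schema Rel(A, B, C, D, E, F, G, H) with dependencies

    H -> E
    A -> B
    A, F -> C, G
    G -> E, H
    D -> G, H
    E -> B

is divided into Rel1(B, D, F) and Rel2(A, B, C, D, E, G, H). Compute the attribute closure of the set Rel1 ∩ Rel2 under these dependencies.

Rel1 ∩ Rel2 = {B, D}.
D → G, H applies, adding G, H
H → E applies, adding E
Closure: {B, D, E, G, H}.

B, D, E, G, H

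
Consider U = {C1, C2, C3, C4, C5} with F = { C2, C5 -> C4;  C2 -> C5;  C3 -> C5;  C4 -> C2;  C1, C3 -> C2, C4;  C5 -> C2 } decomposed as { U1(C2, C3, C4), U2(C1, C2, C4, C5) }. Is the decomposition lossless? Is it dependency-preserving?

Lossless test: (C2, C4)⁺ = {C2, C4, C5}, which is a superkey of neither fragment — lossy.
Dependency preservation: C3 → C5; C1, C3 → C2, C4 are not contained in any single fragment, but the restricted closure of each left-hand side across the fragments still reaches the right-hand side; the remaining FDs each lie inside some fragment. All dependencies are preserved.

lossy but dependency-preserving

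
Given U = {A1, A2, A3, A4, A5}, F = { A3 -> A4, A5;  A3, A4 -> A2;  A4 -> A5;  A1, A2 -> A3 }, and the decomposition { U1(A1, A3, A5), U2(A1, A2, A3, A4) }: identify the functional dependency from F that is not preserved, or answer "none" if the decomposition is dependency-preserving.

Check A4 → A5: no single fragment contains all of {A4, A5}, and the restricted closure of {A4} across the fragments never reaches {A5}.
A3 → A4, A5 is preserved.
A3, A4 → A2 is preserved.
A1, A2 → A3 is preserved.

A4 -> A5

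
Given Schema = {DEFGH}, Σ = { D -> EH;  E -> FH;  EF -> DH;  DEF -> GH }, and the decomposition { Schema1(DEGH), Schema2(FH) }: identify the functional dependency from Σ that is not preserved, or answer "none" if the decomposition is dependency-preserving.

Check E → FH: no single fragment contains all of {EFH}, and the restricted closure of {E} across the fragments never reaches {FH}.
D → EH is preserved.
EF → DH is preserved.
DEF → GH is preserved.

E -> FH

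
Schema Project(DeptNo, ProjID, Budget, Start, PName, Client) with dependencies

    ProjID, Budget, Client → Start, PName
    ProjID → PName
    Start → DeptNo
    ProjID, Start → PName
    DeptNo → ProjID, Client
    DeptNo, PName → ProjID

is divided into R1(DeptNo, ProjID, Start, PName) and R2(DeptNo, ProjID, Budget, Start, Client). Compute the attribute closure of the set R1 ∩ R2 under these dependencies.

R1 ∩ R2 = {DeptNo, ProjID, Start}.
ProjID → PName applies, adding PName
DeptNo → ProjID, Client applies, adding Client
Closure: {DeptNo, ProjID, Start, PName, Client}.

DeptNo, ProjID, Start, PName, Client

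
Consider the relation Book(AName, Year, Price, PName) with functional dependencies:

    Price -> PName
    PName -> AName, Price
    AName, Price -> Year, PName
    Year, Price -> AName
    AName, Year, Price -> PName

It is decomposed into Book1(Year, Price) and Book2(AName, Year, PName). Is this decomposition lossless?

No

Common attributes: Book1 ∩ Book2 = {Year}.
No dependency enlarges {Year}, so (Year)⁺ = {Year}.
The closure contains neither all of Book1 = {Year, Price} nor all of Book2 = {AName, Year, PName}, so the common attributes are not a superkey of either fragment. The join is lossy.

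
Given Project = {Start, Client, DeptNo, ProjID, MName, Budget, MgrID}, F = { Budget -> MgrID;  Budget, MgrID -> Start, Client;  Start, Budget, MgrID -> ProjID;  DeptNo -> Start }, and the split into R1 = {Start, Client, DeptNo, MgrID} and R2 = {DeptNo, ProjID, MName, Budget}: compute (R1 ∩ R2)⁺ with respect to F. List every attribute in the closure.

Start, DeptNo

R1 ∩ R2 = {DeptNo}.
DeptNo → Start applies, adding Start
Closure: {Start, DeptNo}.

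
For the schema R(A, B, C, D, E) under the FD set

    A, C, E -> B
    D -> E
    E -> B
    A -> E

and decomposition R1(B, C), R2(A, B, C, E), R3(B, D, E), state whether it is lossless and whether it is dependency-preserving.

Lossless test (chase): applying each FD to every pair of rows produces no changes in the tableau, so no row becomes fully distinguished — the join is lossy.
Dependency preservation: every FD's attributes lie within a single fragment, so each can be enforced locally — preserved.

lossy but dependency-preserving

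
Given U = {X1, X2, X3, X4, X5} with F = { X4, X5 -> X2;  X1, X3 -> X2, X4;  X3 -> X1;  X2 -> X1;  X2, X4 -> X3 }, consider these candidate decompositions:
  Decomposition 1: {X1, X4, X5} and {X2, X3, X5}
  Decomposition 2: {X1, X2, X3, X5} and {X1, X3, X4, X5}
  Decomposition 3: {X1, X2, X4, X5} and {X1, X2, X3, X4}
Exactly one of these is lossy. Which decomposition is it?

Decomposition 1

Decomposition 1: common = {X5}, closure = {X5} → lossy.
Decomposition 2: common = {X1, X3, X5}, closure = {X1, X2, X3, X4, X5} → lossless.
Decomposition 3: common = {X1, X2, X4}, closure = {X1, X2, X3, X4} → lossless.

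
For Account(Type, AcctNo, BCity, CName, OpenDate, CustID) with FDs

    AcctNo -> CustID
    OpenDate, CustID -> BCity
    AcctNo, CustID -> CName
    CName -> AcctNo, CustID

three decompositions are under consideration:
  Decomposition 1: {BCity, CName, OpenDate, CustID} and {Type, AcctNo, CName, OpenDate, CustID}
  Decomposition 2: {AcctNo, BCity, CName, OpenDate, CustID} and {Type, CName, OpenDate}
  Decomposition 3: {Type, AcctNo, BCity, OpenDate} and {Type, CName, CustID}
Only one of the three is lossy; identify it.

Decomposition 1: common = {CName, OpenDate, CustID}, closure = {AcctNo, BCity, CName, OpenDate, CustID} → lossless.
Decomposition 2: common = {CName, OpenDate}, closure = {AcctNo, BCity, CName, OpenDate, CustID} → lossless.
Decomposition 3: common = {Type}, closure = {Type} → lossy.

Decomposition 3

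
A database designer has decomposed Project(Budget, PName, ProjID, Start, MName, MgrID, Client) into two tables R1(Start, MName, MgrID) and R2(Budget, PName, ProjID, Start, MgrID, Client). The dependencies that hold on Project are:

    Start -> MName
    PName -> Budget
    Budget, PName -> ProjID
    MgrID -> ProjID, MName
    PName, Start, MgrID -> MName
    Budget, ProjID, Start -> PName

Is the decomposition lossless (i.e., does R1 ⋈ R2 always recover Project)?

Common attributes: R1 ∩ R2 = {Start, MgrID}.
Closure of {Start, MgrID}: Start → MName applies, adding MName; MgrID → ProjID, MName applies, adding ProjID. So (Start, MgrID)⁺ = {ProjID, Start, MName, MgrID}.
This closure contains every attribute of R1, so R1 ∩ R2 → R1. The join is lossless.

Yes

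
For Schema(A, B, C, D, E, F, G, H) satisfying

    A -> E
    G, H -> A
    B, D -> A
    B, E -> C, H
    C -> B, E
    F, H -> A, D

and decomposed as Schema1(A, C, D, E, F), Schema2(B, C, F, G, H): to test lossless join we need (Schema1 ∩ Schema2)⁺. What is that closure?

A, B, C, D, E, F, H

Schema1 ∩ Schema2 = {C, F}.
C → B, E applies, adding B, E
B, E → C, H applies, adding H
F, H → A, D applies, adding A, D
Closure: {A, B, C, D, E, F, H}.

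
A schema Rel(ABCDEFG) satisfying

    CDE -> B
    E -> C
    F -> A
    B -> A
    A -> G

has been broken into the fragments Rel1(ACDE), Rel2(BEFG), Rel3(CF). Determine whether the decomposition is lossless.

No

Chase test. Columns are ABCDEFG; row i has aⱼ where attribute j ∈ Reli, else bᵢⱼ.
Initial tableau (one row per fragment):
  row 1: a1 b12 a3 a4 a5 b16 b17
  row 2: b21 a2 b23 b24 a5 a6 a7
  row 3: b31 b32 a3 b34 b35 a6 b37
Rows 1 and 2 agree on E; apply E→C and equate their C entries.
Rows 2 and 3 agree on F; apply F→A and equate their A entries.
Rows 2 and 3 agree on A; apply A→G and equate their G entries.
No row becomes fully distinguished — the join is lossy.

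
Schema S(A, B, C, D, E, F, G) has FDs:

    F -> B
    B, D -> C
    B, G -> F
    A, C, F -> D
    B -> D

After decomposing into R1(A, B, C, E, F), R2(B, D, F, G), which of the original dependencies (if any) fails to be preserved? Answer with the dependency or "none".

none

F → B lies within R1.
B, D → C: restricted closure across fragments reaches C.
B, G → F lies within R2.
A, C, F → D: restricted closure across fragments reaches D.
B → D lies within R2.
Every dependency is enforceable on the fragments, so the decomposition is dependency-preserving.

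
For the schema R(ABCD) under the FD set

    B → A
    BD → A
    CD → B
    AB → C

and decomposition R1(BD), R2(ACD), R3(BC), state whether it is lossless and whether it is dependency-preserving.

lossless but not dependency-preserving

Lossless test (chase): Rows 1 and 3 agree on B; apply B→A and equate their A entries. Rows 1 and 3 agree on AB; apply AB→C and equate their C entries. Rows 1 and 2 agree on CD; apply CD→B and equate their B entries. Rows 1 and 2 agree on B; apply B→A and equate their A entries. Row 1 is now all distinguished symbols — the join is lossless.
Dependency preservation: the restricted closure of {B} across the fragments never reaches {A}, so B → A cannot be enforced without a join — not preserved.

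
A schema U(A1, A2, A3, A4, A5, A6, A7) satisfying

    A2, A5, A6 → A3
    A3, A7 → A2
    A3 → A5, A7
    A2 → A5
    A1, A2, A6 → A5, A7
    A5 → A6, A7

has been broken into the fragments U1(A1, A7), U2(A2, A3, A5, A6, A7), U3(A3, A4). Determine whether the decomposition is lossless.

No

Chase test. Columns are A1, A2, A3, A4, A5, A6, A7; row i has aⱼ where attribute j ∈ Ui, else bᵢⱼ.
Initial tableau (one row per fragment):
  row 1: a1 b12 b13 b14 b15 b16 a7
  row 2: b21 a2 a3 b24 a5 a6 a7
  row 3: b31 b32 a3 a4 b35 b36 b37
Rows 2 and 3 agree on A3; apply A3→A5, A7 and equate their A5, A7 entries.
Rows 2 and 3 agree on A5; apply A5→A6, A7 and equate their A6, A7 entries.
Rows 2 and 3 agree on A3, A7; apply A3, A7→A2 and equate their A2 entries.
No row becomes fully distinguished — the join is lossy.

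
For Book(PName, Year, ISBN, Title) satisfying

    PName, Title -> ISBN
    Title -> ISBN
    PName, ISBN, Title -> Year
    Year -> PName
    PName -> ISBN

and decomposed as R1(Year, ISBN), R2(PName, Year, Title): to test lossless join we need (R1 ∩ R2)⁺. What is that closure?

R1 ∩ R2 = {Year}.
Year → PName applies, adding PName
PName → ISBN applies, adding ISBN
Closure: {PName, Year, ISBN}.

PName, Year, ISBN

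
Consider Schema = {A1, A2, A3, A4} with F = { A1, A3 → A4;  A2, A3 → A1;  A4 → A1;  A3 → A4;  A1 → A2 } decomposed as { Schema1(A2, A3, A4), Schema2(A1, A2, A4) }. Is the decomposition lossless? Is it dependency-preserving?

lossless and dependency-preserving

Lossless test: (A2, A4)⁺ = {A1, A2, A4}, which contains all of one fragment — lossless.
Dependency preservation: A1, A3 → A4; A2, A3 → A1 are not contained in any single fragment, but the restricted closure of each left-hand side across the fragments still reaches the right-hand side; the remaining FDs each lie inside some fragment. All dependencies are preserved.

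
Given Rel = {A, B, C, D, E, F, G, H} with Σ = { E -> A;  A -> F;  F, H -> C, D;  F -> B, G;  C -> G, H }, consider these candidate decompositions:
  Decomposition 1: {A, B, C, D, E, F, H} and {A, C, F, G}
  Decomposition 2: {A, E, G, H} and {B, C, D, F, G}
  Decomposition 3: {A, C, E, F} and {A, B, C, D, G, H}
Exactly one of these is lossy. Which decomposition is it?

Decomposition 1: common = {A, C, F}, closure = {A, B, C, D, F, G, H} → lossless.
Decomposition 2: common = {G}, closure = {G} → lossy.
Decomposition 3: common = {A, C}, closure = {A, B, C, D, F, G, H} → lossless.

Decomposition 2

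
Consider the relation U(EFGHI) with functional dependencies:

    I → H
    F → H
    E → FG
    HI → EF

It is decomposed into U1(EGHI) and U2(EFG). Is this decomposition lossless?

Yes

Common attributes: U1 ∩ U2 = {EG}.
Closure of {EG}: E → FG applies, adding F; F → H applies, adding H. So (EG)⁺ = {EFGH}.
This closure contains every attribute of U2, so U1 ∩ U2 → U2. The join is lossless.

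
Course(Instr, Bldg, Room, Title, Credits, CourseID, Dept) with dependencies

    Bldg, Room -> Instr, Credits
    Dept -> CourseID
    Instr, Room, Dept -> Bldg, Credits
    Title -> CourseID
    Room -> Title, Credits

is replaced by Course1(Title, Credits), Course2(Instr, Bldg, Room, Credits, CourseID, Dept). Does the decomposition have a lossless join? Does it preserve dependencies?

Lossless test: (Credits)⁺ = {Credits}, which is a superkey of neither fragment — lossy.
Dependency preservation: the restricted closure of {Title} across the fragments never reaches {CourseID}, so Title → CourseID cannot be enforced without a join — not preserved.

lossy and not dependency-preserving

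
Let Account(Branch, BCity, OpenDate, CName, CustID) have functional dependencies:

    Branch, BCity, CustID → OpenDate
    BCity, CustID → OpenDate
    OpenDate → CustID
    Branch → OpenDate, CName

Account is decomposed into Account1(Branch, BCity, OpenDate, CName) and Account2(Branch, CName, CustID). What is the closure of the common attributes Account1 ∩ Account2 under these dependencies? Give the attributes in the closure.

Branch, OpenDate, CName, CustID

Account1 ∩ Account2 = {Branch, CName}.
Branch → OpenDate, CName applies, adding OpenDate
OpenDate → CustID applies, adding CustID
Closure: {Branch, OpenDate, CName, CustID}.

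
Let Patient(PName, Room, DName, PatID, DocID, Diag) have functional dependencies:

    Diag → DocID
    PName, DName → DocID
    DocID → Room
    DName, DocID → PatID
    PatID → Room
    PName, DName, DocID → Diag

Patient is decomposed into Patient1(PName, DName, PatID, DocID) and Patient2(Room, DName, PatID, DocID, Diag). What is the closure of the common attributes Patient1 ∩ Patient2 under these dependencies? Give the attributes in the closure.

Room, DName, PatID, DocID

Patient1 ∩ Patient2 = {DName, PatID, DocID}.
DocID → Room applies, adding Room
Closure: {Room, DName, PatID, DocID}.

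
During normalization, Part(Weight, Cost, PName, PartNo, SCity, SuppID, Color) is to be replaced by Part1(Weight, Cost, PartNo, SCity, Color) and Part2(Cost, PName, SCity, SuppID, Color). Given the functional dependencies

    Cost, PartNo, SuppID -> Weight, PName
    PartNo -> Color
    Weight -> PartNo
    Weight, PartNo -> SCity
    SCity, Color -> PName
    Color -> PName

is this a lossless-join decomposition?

No

Common attributes: Part1 ∩ Part2 = {Cost, SCity, Color}.
Closure of {Cost, SCity, Color}: SCity, Color → PName applies, adding PName. So (Cost, SCity, Color)⁺ = {Cost, PName, SCity, Color}.
The closure contains neither all of Part1 = {Weight, Cost, PartNo, SCity, Color} nor all of Part2 = {Cost, PName, SCity, SuppID, Color}, so the common attributes are not a superkey of either fragment. The join is lossy.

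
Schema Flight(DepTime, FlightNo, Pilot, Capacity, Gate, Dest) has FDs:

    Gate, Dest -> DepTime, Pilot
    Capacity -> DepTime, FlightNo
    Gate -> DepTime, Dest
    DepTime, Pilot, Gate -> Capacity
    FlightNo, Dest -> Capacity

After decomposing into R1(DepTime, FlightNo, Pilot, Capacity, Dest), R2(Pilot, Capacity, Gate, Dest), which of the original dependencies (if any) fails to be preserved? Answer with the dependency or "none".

none

Gate, Dest → DepTime, Pilot: restricted closure across fragments reaches DepTime, Pilot.
Capacity → DepTime, FlightNo lies within R1.
Gate → DepTime, Dest: restricted closure across fragments reaches DepTime, Dest.
DepTime, Pilot, Gate → Capacity: restricted closure across fragments reaches Capacity.
FlightNo, Dest → Capacity lies within R1.
Every dependency is enforceable on the fragments, so the decomposition is dependency-preserving.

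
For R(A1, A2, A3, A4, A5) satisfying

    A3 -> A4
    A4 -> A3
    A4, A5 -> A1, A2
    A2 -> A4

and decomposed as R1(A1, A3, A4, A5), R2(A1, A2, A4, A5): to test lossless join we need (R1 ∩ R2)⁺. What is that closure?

A1, A2, A3, A4, A5

R1 ∩ R2 = {A1, A4, A5}.
A4 → A3 applies, adding A3
A4, A5 → A1, A2 applies, adding A2
Closure: {A1, A2, A3, A4, A5}.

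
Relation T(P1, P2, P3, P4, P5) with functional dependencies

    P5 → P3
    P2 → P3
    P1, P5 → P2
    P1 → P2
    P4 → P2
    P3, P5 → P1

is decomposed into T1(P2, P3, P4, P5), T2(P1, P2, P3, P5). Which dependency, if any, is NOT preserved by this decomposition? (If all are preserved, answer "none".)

P5 → P3 lies within T1.
P2 → P3 lies within T1.
P1, P5 → P2 lies within T2.
P1 → P2 lies within T2.
P4 → P2 lies within T1.
P3, P5 → P1 lies within T2.
Every dependency is enforceable on the fragments, so the decomposition is dependency-preserving.

none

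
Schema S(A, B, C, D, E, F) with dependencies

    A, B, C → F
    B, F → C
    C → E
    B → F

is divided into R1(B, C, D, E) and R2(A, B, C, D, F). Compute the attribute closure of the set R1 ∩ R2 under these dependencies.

B, C, D, E, F

R1 ∩ R2 = {B, C, D}.
C → E applies, adding E
B → F applies, adding F
Closure: {B, C, D, E, F}.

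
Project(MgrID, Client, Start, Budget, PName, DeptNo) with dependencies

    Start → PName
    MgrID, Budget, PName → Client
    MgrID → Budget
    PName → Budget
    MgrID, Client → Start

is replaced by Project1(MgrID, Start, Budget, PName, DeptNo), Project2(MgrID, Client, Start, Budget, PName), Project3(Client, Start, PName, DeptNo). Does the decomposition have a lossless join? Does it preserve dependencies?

lossless and dependency-preserving

Lossless test (chase): Rows 1 and 2 agree on MgrID, Budget, PName; apply MgrID, Budget, PName→Client and equate their Client entries. Rows 1 and 3 agree on PName; apply PName→Budget and equate their Budget entries. Row 1 is now all distinguished symbols — the join is lossless.
Dependency preservation: every FD's attributes lie within a single fragment, so each can be enforced locally — preserved.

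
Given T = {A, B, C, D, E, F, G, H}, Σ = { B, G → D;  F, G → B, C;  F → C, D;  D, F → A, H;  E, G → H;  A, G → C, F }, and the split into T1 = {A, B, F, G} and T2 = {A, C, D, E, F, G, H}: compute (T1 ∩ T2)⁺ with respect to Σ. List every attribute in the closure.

T1 ∩ T2 = {A, F, G}.
F, G → B, C applies, adding B, C
F → C, D applies, adding D
D, F → A, H applies, adding H
Closure: {A, B, C, D, F, G, H}.

A, B, C, D, F, G, H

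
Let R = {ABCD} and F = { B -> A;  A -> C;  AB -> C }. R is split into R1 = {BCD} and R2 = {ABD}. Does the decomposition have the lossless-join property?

Common attributes: R1 ∩ R2 = {BD}.
Closure of {BD}: B → A applies, adding A; A → C applies, adding C. So (BD)⁺ = {ABCD}.
This closure contains every attribute of R1, so R1 ∩ R2 → R1. The join is lossless.

Yes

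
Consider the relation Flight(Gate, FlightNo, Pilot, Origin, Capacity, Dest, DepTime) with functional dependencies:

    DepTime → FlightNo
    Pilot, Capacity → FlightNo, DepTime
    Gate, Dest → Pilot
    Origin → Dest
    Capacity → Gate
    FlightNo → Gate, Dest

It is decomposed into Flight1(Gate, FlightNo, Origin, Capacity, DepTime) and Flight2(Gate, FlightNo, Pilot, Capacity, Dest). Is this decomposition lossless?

Common attributes: Flight1 ∩ Flight2 = {Gate, FlightNo, Capacity}.
Closure of {Gate, FlightNo, Capacity}: FlightNo → Gate, Dest applies, adding Dest; Gate, Dest → Pilot applies, adding Pilot; Pilot, Capacity → FlightNo, DepTime applies, adding DepTime. So (Gate, FlightNo, Capacity)⁺ = {Gate, FlightNo, Pilot, Capacity, Dest, DepTime}.
This closure contains every attribute of Flight2, so Flight1 ∩ Flight2 → Flight2. The join is lossless.

Yes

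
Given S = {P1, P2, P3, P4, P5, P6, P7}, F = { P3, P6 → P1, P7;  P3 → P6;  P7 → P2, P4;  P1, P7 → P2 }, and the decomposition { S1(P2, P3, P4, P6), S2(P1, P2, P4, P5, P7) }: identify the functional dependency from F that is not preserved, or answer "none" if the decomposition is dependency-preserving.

Check P3, P6 → P1, P7: no single fragment contains all of {P1, P3, P6, P7}, and the restricted closure of {P3, P6} across the fragments never reaches {P1, P7}.
P3 → P6 is preserved.
P7 → P2, P4 is preserved.
P1, P7 → P2 is preserved.

P3, P6 → P1, P7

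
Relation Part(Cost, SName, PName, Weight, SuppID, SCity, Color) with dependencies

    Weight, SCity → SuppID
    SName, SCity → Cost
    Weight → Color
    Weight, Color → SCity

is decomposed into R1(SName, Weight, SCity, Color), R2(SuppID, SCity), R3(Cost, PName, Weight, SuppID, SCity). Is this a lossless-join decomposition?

No

Chase test. Columns are Cost, SName, PName, Weight, SuppID, SCity, Color; row i has aⱼ where attribute j ∈ Ri, else bᵢⱼ.
Initial tableau (one row per fragment):
  row 1: b11 a2 b13 a4 b15 a6 a7
  row 2: b21 b22 b23 b24 a5 a6 b27
  row 3: a1 b32 a3 a4 a5 a6 b37
Rows 1 and 3 agree on Weight, SCity; apply Weight, SCity→SuppID and equate their SuppID entries.
Rows 1 and 3 agree on Weight; apply Weight→Color and equate their Color entries.
No row becomes fully distinguished — the join is lossy.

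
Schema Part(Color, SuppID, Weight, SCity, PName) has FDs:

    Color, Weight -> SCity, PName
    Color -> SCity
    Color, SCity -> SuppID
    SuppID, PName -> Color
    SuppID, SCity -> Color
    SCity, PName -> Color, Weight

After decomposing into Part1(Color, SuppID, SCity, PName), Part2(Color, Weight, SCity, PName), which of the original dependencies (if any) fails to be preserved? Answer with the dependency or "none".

none

Color, Weight → SCity, PName lies within Part2.
Color → SCity lies within Part1.
Color, SCity → SuppID lies within Part1.
SuppID, PName → Color lies within Part1.
SuppID, SCity → Color lies within Part1.
SCity, PName → Color, Weight lies within Part2.
Every dependency is enforceable on the fragments, so the decomposition is dependency-preserving.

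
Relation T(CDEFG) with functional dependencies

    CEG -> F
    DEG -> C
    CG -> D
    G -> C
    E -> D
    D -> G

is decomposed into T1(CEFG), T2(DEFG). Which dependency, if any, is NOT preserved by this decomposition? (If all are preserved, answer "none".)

none

CEG → F lies within T1.
DEG → C: restricted closure across fragments reaches C.
CG → D: restricted closure across fragments reaches D.
G → C lies within T1.
E → D lies within T2.
D → G lies within T2.
Every dependency is enforceable on the fragments, so the decomposition is dependency-preserving.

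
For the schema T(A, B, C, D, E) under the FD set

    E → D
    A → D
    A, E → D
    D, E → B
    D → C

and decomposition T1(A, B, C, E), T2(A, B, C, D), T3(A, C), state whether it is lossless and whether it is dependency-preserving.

Lossless test (chase): Rows 1 and 2 agree on A; apply A→D and equate their D entries. Rows 1 and 3 agree on A; apply A→D and equate their D entries. Row 1 is now all distinguished symbols — the join is lossless.
Dependency preservation: the restricted closure of {E} across the fragments never reaches {D}, so E → D cannot be enforced without a join — not preserved.

lossless but not dependency-preserving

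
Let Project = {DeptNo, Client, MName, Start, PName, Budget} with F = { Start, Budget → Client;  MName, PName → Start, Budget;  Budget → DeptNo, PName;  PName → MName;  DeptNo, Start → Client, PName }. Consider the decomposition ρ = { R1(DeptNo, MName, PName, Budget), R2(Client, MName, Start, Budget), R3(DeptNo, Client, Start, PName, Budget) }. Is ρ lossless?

Yes

Chase test. Columns are DeptNo, Client, MName, Start, PName, Budget; row i has aⱼ where attribute j ∈ Ri, else bᵢⱼ.
Initial tableau (one row per fragment):
  row 1: a1 b12 a3 b14 a5 a6
  row 2: b21 a2 a3 a4 b25 a6
  row 3: a1 a2 b33 a4 a5 a6
Rows 1 and 2 agree on Budget; apply Budget→DeptNo, PName and equate their DeptNo, PName entries.
Rows 1 and 3 agree on PName; apply PName→MName and equate their MName entries.
Rows 1 and 2 agree on MName, PName; apply MName, PName→Start, Budget and equate their Start, Budget entries.
Rows 1 and 2 agree on DeptNo, Start; apply DeptNo, Start→Client, PName and equate their Client, PName entries.
Row 1 is now all distinguished symbols — the join is lossless.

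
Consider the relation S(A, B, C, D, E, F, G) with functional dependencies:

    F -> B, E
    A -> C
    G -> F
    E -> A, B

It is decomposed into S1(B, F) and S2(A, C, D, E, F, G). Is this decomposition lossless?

Yes

Common attributes: S1 ∩ S2 = {F}.
Closure of {F}: F → B, E applies, adding B, E; E → A, B applies, adding A; A → C applies, adding C. So (F)⁺ = {A, B, C, E, F}.
This closure contains every attribute of S1, so S1 ∩ S2 → S1. The join is lossless.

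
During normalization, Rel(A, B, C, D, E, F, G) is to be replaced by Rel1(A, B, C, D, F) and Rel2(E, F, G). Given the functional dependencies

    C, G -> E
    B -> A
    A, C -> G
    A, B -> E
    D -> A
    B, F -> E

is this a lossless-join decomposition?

Common attributes: Rel1 ∩ Rel2 = {F}.
No dependency enlarges {F}, so (F)⁺ = {F}.
The closure contains neither all of Rel1 = {A, B, C, D, F} nor all of Rel2 = {E, F, G}, so the common attributes are not a superkey of either fragment. The join is lossy.

No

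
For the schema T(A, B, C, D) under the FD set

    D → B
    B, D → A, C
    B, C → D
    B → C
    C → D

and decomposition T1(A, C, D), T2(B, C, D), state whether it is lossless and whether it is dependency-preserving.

Lossless test: (C, D)⁺ = {A, B, C, D}, which contains all of one fragment — lossless.
Dependency preservation: B, D → A, C is not contained in any single fragment, but the restricted closure of its left-hand side across the fragments still reaches the right-hand side; the remaining FDs each lie inside some fragment. All dependencies are preserved.

lossless and dependency-preserving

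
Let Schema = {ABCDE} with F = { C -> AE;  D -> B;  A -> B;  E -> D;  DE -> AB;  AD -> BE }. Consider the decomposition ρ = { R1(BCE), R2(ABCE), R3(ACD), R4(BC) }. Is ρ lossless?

Chase test. Columns are ABCDE; row i has aⱼ where attribute j ∈ Ri, else bᵢⱼ.
Initial tableau (one row per fragment):
  row 1: b11 a2 a3 b14 a5
  row 2: a1 a2 a3 b24 a5
  row 3: a1 b32 a3 a4 b35
  row 4: b41 a2 a3 b44 b45
Rows 1 and 2 agree on C; apply C→AE and equate their AE entries.
Rows 1 and 3 agree on C; apply C→AE and equate their AE entries.
Rows 1 and 4 agree on C; apply C→AE and equate their AE entries.
Rows 1 and 3 agree on A; apply A→B and equate their B entries.
Rows 1 and 2 agree on E; apply E→D and equate their D entries.
Rows 1 and 3 agree on E; apply E→D and equate their D entries.
Rows 1 and 4 agree on E; apply E→D and equate their D entries.
Row 1 is now all distinguished symbols — the join is lossless.

Yes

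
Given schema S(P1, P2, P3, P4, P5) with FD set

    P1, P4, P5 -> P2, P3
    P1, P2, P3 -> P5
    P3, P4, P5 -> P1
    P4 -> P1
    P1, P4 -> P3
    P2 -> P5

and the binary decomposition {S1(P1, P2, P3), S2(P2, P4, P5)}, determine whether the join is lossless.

Common attributes: S1 ∩ S2 = {P2}.
Closure of {P2}: P2 → P5 applies, adding P5. So (P2)⁺ = {P2, P5}.
The closure contains neither all of S1 = {P1, P2, P3} nor all of S2 = {P2, P4, P5}, so the common attributes are not a superkey of either fragment. The join is lossy.

No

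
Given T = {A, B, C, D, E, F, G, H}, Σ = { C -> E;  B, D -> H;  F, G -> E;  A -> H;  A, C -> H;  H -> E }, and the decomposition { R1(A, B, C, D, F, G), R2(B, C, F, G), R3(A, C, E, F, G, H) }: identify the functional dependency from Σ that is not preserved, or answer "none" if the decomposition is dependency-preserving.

B, D -> H

Check B, D → H: no single fragment contains all of {B, D, H}, and the restricted closure of {B, D} across the fragments never reaches {H}.
C → E is preserved.
F, G → E is preserved.
A → H is preserved.
A, C → H is preserved.
H → E is preserved.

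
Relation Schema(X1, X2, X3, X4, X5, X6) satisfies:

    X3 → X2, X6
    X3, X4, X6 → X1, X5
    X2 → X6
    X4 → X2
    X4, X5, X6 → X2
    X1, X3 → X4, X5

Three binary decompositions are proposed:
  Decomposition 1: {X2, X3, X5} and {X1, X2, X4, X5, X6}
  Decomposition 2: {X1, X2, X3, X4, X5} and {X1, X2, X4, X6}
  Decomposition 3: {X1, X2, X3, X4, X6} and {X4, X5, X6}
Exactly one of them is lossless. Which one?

Decomposition 2

Decomposition 1: common = {X2, X5}, closure = {X2, X5, X6} → lossy.
Decomposition 2: common = {X1, X2, X4}, closure = {X1, X2, X4, X6} → lossless.
Decomposition 3: common = {X4, X6}, closure = {X2, X4, X6} → lossy.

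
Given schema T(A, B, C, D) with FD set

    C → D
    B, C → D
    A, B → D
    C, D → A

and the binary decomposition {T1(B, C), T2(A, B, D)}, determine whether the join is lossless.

Common attributes: T1 ∩ T2 = {B}.
No dependency enlarges {B}, so (B)⁺ = {B}.
The closure contains neither all of T1 = {B, C} nor all of T2 = {A, B, D}, so the common attributes are not a superkey of either fragment. The join is lossy.

No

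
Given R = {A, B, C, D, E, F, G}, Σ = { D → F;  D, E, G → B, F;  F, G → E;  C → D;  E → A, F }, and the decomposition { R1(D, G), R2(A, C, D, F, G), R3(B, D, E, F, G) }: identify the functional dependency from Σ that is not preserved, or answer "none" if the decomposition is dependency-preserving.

E → A, F

Check E → A, F: no single fragment contains all of {A, E, F}, and the restricted closure of {E} across the fragments never reaches {A, F}.
D → F is preserved.
D, E, G → B, F is preserved.
F, G → E is preserved.
C → D is preserved.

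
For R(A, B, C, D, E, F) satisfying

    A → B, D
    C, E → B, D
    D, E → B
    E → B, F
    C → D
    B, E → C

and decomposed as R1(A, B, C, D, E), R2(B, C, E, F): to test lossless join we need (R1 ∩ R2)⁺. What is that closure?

R1 ∩ R2 = {B, C, E}.
C, E → B, D applies, adding D
E → B, F applies, adding F
Closure: {B, C, D, E, F}.

B, C, D, E, F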